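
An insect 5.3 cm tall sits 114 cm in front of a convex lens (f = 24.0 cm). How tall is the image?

1/d_i = 1/f − 1/d_o = 1/(24.00) − 1/(114) = 0.03289, so d_i = 30.40 cm.
m = −d_i/d_o = -0.2667.
|h_i| = |m|·h_o = 0.2667 × 5.3 = 1.41 cm. The image is real, inverted and reduced, on the far side of the lens.

1.41 cm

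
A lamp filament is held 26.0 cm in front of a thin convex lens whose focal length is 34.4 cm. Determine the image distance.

106 cm

Lens equation: 1/d_i = 1/f − 1/d_o = 1/(34.40) − 1/(26.0) = 0.02907 − 0.03846 = -0.009392, so d_i = -106 cm.
The image is virtual, upright and enlarged, on the same side as the object.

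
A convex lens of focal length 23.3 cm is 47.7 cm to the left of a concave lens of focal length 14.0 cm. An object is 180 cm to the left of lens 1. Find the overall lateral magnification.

m = -0.0596

Lens 1: 1/d_i1 = 1/(23.3) − 1/(180) = 0.03736, so d_i1 = 26.76 cm; m₁ = −d_i1/d_o1 = -0.1487.
d_o2 = 47.7 − (26.76) = 20.94 cm.
f₂ = −14.0 cm (diverging).
Lens 2: 1/d_i2 = 1/(-14.0) − 1/(20.94) = -0.1192, so d_i2 = -8.390 cm; m₂ = −d_i2/d_o2 = +0.4007.
m = m₁·m₂ = (-0.1487)(+0.4007) = -0.0596.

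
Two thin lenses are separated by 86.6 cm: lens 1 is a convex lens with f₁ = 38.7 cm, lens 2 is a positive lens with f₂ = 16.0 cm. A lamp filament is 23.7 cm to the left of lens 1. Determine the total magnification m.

Lens 1: 1/d_i1 = 1/(38.7) − 1/(23.7) = -0.01635, so d_i1 = -61.15 cm; m₁ = −d_i1/d_o1 = +2.580.
d_o2 = 86.6 − (-61.15) = 147.8 cm.
Lens 2: 1/d_i2 = 1/(16.0) − 1/(147.8) = 0.05573, so d_i2 = 17.94 cm; m₂ = −d_i2/d_o2 = -0.1214.
m = m₁·m₂ = (+2.580)(-0.1214) = -0.313.

m = -0.313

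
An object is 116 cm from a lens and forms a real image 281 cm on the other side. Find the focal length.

Real image ⇒ d_i = +281 cm.
1/f = 1/d_o + 1/d_i = 1/(116) + 1/(281) = 0.01218, so f = 82.1 cm.
Since f is positive, the lens is converging.

f = 82.1 cm (converging)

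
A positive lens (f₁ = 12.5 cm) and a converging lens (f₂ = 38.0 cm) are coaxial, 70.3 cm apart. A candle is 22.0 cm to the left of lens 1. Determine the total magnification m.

m = +14.9

Lens 1: 1/d_i1 = 1/(12.5) − 1/(22.0) = 0.03455, so d_i1 = 28.95 cm; m₁ = −d_i1/d_o1 = -1.316.
d_o2 = 70.3 − (28.95) = 41.35 cm.
Lens 2: 1/d_i2 = 1/(38.0) − 1/(41.35) = 0.002132, so d_i2 = 469.0 cm; m₂ = −d_i2/d_o2 = -11.34.
m = m₁·m₂ = (-1.316)(-11.34) = +14.9.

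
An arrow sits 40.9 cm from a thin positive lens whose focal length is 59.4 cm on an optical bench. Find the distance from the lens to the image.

Thin-lens equation: 1/v = 1/f − 1/u = 1/(59.40) − 1/(40.9) = 0.01684 − 0.02445 = -0.007615, so v = -131 cm.
The image is virtual, upright and enlarged, on the same side as the object.

131 cm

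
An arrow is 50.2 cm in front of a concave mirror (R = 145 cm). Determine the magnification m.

m = +3.25

f = R/2 = 145/2 = 72.50 cm.
1/d_i = 1/f − 1/d_o = 1/(72.50) − 1/(50.2) = -0.006127, so d_i = -163.2 cm.
m = −d_i/d_o = −(-163.2)/(50.2) = +3.25.
The image is virtual, upright and enlarged, behind the mirror.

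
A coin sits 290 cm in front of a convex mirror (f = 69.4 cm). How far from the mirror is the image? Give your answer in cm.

For a convex mirror, f = -69.4 cm.
Mirror equation: 1/v = 1/f − 1/u = 1/(-69.40) − 1/(290) = -0.01441 − 0.003448 = -0.01786, so v = -56.0 cm.
The image is virtual, upright and reduced, behind the mirror.

56.0 cm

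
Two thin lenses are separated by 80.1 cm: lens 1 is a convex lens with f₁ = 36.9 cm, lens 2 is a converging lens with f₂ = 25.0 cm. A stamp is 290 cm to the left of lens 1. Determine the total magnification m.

m = +0.284

Lens 1: 1/d_i1 = 1/(36.9) − 1/(290) = 0.02365, so d_i1 = 42.28 cm; m₁ = −d_i1/d_o1 = -0.1458.
d_o2 = 80.1 − (42.28) = 37.82 cm.
Lens 2: 1/d_i2 = 1/(25.0) − 1/(37.82) = 0.01356, so d_i2 = 73.75 cm; m₂ = −d_i2/d_o2 = -1.950.
m = m₁·m₂ = (-0.1458)(-1.950) = +0.284.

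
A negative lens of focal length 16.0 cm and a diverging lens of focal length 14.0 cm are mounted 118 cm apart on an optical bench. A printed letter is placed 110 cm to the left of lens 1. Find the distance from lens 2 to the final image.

12.7 cm

Lens 1 is diverging, so f₁ = −16.0 cm.
Lens 1: 1/d_i1 = 1/f₁ − 1/d_o1 = 1/(-16.0) − 1/(110) = -0.07159, so d_i1 = -13.97 cm.
The intermediate image is 13.97 cm to the left of lens 1 (virtual), which is 118 − (-13.97) = 132.0 cm to the left of lens 2, so d_o2 = +132.0 cm.
Lens 2 is diverging, so f₂ = −14.0 cm.
Lens 2: 1/d_i2 = 1/f₂ − 1/d_o2 = 1/(-14.0) − 1/(132.0) = -0.07900, so d_i2 = -12.7 cm.
The final image is virtual, 12.7 cm to the left of lens 2 (overall magnification ≈ 0.012).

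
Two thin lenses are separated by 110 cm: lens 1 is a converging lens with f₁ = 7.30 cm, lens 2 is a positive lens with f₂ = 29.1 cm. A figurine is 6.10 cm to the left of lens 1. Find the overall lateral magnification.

m = -1.50

Lens 1: 1/d_i1 = 1/(7.30) − 1/(6.10) = -0.02695, so d_i1 = -37.11 cm; m₁ = −d_i1/d_o1 = +6.084.
d_o2 = 110 − (-37.11) = 147.1 cm.
Lens 2: 1/d_i2 = 1/(29.1) − 1/(147.1) = 0.02757, so d_i2 = 36.28 cm; m₂ = −d_i2/d_o2 = -0.2466.
m = m₁·m₂ = (+6.084)(-0.2466) = -1.50.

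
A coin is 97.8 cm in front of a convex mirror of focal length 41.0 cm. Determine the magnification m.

For a convex mirror, f = -41.0 cm.
1/d_i = 1/f − 1/d_o = 1/(-41.00) − 1/(97.8) = -0.03462, so d_i = -28.89 cm.
m = −d_i/d_o = −(-28.89)/(97.8) = +0.295.
The image is virtual, upright and reduced, behind the mirror.

m = +0.295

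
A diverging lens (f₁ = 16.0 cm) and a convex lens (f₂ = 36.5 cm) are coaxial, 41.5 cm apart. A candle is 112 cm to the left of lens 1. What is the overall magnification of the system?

m = -0.240

f₁ = −16.0 cm (diverging).
Lens 1: 1/d_i1 = 1/(-16.0) − 1/(112) = -0.07143, so d_i1 = -14.00 cm; m₁ = −d_i1/d_o1 = +0.1250.
d_o2 = 41.5 − (-14.00) = 55.50 cm.
Lens 2: 1/d_i2 = 1/(36.5) − 1/(55.50) = 0.009379, so d_i2 = 106.6 cm; m₂ = −d_i2/d_o2 = -1.921.
m = m₁·m₂ = (+0.1250)(-1.921) = -0.240.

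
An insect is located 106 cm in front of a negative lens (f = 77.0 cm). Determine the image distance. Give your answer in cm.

For a negative lens, f = -77.0 cm.
Lens equation: 1/q = 1/f − 1/p = 1/(-77.00) − 1/(106) = -0.01299 − 0.009434 = -0.02242, so q = -44.6 cm.
The image is virtual, upright and reduced, on the same side as the object.

44.6 cm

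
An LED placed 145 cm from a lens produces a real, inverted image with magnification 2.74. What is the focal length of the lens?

f = 106 cm (converging)

m = −d_i/d_o ⇒ d_i = −m·d_o = −(-2.74)·(145) = 397.3 cm.
1/f = 1/d_o + 1/d_i = 1/(145) + 1/(397.3) = 0.009414, so f = 106 cm.
Since f is positive, the lens is converging.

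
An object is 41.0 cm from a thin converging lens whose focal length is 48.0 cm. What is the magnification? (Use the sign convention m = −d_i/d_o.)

m = +6.86

1/d_i = 1/f − 1/d_o = 1/(48.00) − 1/(41.0) = -0.003557, so d_i = -281.1 cm.
m = −d_i/d_o = −(-281.1)/(41.0) = +6.86.
The image is virtual, upright and enlarged, on the same side as the object.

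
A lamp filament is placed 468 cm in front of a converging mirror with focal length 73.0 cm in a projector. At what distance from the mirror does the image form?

Mirror equation: 1/d_i = 1/f − 1/d_o = 1/(73.00) − 1/(468) = 0.01370 − 0.002137 = 0.01156, so d_i = 86.5 cm.
The image is real, inverted and reduced, in front of the mirror.

86.5 cm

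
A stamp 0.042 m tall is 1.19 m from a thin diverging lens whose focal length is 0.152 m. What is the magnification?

For a diverging lens, f = -0.152 m.
1/d_i = 1/f − 1/d_o = 1/(-0.1520) − 1/(1.19) = -7.419, so d_i = -0.1348 m.
m = −d_i/d_o = −(-0.1348)/(1.19) = +0.113.
The image is virtual, upright and reduced, on the same side as the object.

m = +0.113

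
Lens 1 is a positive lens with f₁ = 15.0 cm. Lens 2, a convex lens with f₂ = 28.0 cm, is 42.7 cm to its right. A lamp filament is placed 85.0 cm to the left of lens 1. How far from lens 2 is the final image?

Lens 1: 1/d_i1 = 1/f₁ − 1/d_o1 = 1/(15.0) − 1/(85.0) = 0.05490, so d_i1 = 18.21 cm.
The intermediate image is 18.21 cm to the right of lens 1, which is 42.7 − (18.21) = 24.49 cm to the left of lens 2, so d_o2 = +24.49 cm.
Lens 2: 1/d_i2 = 1/f₂ − 1/d_o2 = 1/(28.0) − 1/(24.49) = -0.005119, so d_i2 = -195 cm.
The final image is virtual, 195 cm to the left of lens 2 (overall magnification ≈ -1.7).

195 cm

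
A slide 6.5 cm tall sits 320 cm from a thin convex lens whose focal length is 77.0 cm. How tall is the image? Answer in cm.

1/d_i = 1/f − 1/d_o = 1/(77.00) − 1/(320) = 0.009862, so d_i = 101.4 cm.
m = −d_i/d_o = -0.3169.
|h_i| = |m|·h_o = 0.3169 × 6.5 = 2.06 cm. The image is real, inverted and reduced, on the far side of the lens.

2.06 cm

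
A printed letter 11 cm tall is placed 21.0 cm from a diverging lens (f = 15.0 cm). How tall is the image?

For a diverging lens, f = -15.0 cm.
1/d_i = 1/f − 1/d_o = 1/(-15.00) − 1/(21.0) = -0.1143, so d_i = -8.750 cm.
m = −d_i/d_o = +0.4167.
|h_i| = |m|·h_o = 0.4167 × 11 = 4.58 cm. The image is virtual, upright and reduced, on the same side as the object.

4.58 cm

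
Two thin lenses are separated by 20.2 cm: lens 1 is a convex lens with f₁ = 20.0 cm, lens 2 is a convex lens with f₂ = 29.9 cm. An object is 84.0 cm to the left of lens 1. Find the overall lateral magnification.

m = -0.260

Lens 1: 1/d_i1 = 1/(20.0) − 1/(84.0) = 0.03810, so d_i1 = 26.25 cm; m₁ = −d_i1/d_o1 = -0.3125.
d_o2 = 20.2 − (26.25) = -6.050 cm (virtual object).
Lens 2: 1/d_i2 = 1/(29.9) − 1/(-6.050) = 0.1987, so d_i2 = 5.032 cm; m₂ = −d_i2/d_o2 = +0.8317.
m = m₁·m₂ = (-0.3125)(+0.8317) = -0.260.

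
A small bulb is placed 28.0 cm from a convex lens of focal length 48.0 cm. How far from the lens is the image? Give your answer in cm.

67.2 cm

Thin-lens equation: 1/d_i = 1/f − 1/d_o = 1/(48.00) − 1/(28.0) = 0.02083 − 0.03571 = -0.01488, so d_i = -67.2 cm.
The image is virtual, upright and enlarged, on the same side as the object.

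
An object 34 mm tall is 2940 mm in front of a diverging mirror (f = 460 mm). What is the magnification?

m = +0.135

For a diverging mirror, f = -460 mm.
1/d_i = 1/f − 1/d_o = 1/(-460.0) − 1/(2940) = -0.002514, so d_i = -397.8 mm.
m = −d_i/d_o = −(-397.8)/(2940) = +0.135.
The image is virtual, upright and reduced, behind the mirror.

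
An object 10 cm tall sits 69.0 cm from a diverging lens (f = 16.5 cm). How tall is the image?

For a diverging lens, f = -16.5 cm.
1/d_i = 1/f − 1/d_o = 1/(-16.50) − 1/(69.0) = -0.07510, so d_i = -13.32 cm.
m = −d_i/d_o = +0.1930.
|h_i| = |m|·h_o = 0.1930 × 10 = 1.93 cm. The image is virtual, upright and reduced, on the same side as the object.

1.93 cm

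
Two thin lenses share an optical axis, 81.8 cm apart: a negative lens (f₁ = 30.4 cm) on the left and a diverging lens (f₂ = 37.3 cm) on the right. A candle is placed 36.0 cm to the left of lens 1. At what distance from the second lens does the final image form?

Lens 1 is diverging, so f₁ = −30.4 cm.
Lens 1: 1/d_i1 = 1/f₁ − 1/d_o1 = 1/(-30.4) − 1/(36.0) = -0.06067, so d_i1 = -16.48 cm.
The intermediate image is 16.48 cm to the left of lens 1 (virtual), which is 81.8 − (-16.48) = 98.28 cm to the left of lens 2, so d_o2 = +98.28 cm.
Lens 2 is diverging, so f₂ = −37.3 cm.
Lens 2: 1/d_i2 = 1/f₂ − 1/d_o2 = 1/(-37.3) − 1/(98.28) = -0.03698, so d_i2 = -27.0 cm.
The final image is virtual, 27.0 cm to the left of lens 2 (overall magnification ≈ 0.13).

27.0 cm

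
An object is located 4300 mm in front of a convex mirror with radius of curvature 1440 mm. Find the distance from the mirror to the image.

f = R/2 = 1440/2 = 720.0 mm; for a convex mirror, f = -720.0 mm.
Mirror equation: 1/s_i = 1/f − 1/s_o = 1/(-720.0) − 1/(4300) = -0.001389 − 0.0002326 = -0.001621, so s_i = -617 mm.
The image is virtual, upright and reduced, behind the mirror.

617 mm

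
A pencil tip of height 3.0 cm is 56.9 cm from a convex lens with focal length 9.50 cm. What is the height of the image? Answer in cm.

0.601 cm

1/d_i = 1/f − 1/d_o = 1/(9.500) − 1/(56.9) = 0.08769, so d_i = 11.40 cm.
m = −d_i/d_o = -0.2004.
|h_i| = |m|·h_o = 0.2004 × 3.0 = 0.601 cm. The image is real, inverted and reduced, on the far side of the lens.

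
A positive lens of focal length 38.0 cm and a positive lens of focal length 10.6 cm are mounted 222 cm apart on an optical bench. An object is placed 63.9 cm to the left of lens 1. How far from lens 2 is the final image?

11.6 cm

Lens 1: 1/d_i1 = 1/f₁ − 1/d_o1 = 1/(38.0) − 1/(63.9) = 0.01067, so d_i1 = 93.75 cm.
The intermediate image is 93.75 cm to the right of lens 1, which is 222 − (93.75) = 128.2 cm to the left of lens 2, so d_o2 = +128.2 cm.
Lens 2: 1/d_i2 = 1/f₂ − 1/d_o2 = 1/(10.6) − 1/(128.2) = 0.08654, so d_i2 = 11.6 cm.
The final image is real, 11.6 cm to the right of lens 2 (overall magnification ≈ 0.13).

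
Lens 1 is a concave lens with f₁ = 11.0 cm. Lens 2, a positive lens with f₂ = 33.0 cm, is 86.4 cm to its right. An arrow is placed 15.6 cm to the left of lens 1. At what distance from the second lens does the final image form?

51.2 cm

Lens 1 is diverging, so f₁ = −11.0 cm.
Lens 1: 1/d_i1 = 1/f₁ − 1/d_o1 = 1/(-11.0) − 1/(15.6) = -0.1550, so d_i1 = -6.451 cm.
The intermediate image is 6.451 cm to the left of lens 1 (virtual), which is 86.4 − (-6.451) = 92.85 cm to the left of lens 2, so d_o2 = +92.85 cm.
Lens 2: 1/d_i2 = 1/f₂ − 1/d_o2 = 1/(33.0) − 1/(92.85) = 0.01953, so d_i2 = 51.2 cm.
The final image is real, 51.2 cm to the right of lens 2 (overall magnification ≈ -0.23).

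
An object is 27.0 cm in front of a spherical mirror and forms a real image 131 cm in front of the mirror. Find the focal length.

Real image ⇒ d_i = +131 cm.
1/f = 1/d_o + 1/d_i = 1/(27.0) + 1/(131) = 0.04467, so f = 22.4 cm.
Since f is positive, the spherical mirror is concave.

f = 22.4 cm (concave)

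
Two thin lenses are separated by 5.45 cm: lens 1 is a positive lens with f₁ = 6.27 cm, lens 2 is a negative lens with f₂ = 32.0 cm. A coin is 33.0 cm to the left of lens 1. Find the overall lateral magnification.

m = -0.253

Lens 1: 1/d_i1 = 1/(6.27) − 1/(33.0) = 0.1292, so d_i1 = 7.741 cm; m₁ = −d_i1/d_o1 = -0.2346.
d_o2 = 5.45 − (7.741) = -2.291 cm (virtual object).
f₂ = −32.0 cm (diverging).
Lens 2: 1/d_i2 = 1/(-32.0) − 1/(-2.291) = 0.4052, so d_i2 = 2.468 cm; m₂ = −d_i2/d_o2 = +1.077.
m = m₁·m₂ = (-0.2346)(+1.077) = -0.253.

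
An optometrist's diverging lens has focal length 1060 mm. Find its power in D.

For a diverging lens, f = −1060 mm.
f = -106 cm = -1.06 m.
P = 1/f = 1/(-1.06 m) = -0.943 D.

P = -0.943 D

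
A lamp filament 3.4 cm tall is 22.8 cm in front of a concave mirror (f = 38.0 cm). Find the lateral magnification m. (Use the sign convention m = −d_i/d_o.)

m = +2.50

1/d_i = 1/f − 1/d_o = 1/(38.00) − 1/(22.8) = -0.01754, so d_i = -57.00 cm.
m = −d_i/d_o = −(-57.00)/(22.8) = +2.50.
The image is virtual, upright and enlarged, behind the mirror.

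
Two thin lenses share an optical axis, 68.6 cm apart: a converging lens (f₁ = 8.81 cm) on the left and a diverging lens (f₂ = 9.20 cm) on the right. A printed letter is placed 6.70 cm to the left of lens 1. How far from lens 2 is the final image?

Lens 1: 1/d_i1 = 1/f₁ − 1/d_o1 = 1/(8.81) − 1/(6.70) = -0.03575, so d_i1 = -27.97 cm.
The intermediate image is 27.97 cm to the left of lens 1 (virtual), which is 68.6 − (-27.97) = 96.57 cm to the left of lens 2, so d_o2 = +96.57 cm.
Lens 2 is diverging, so f₂ = −9.20 cm.
Lens 2: 1/d_i2 = 1/f₂ − 1/d_o2 = 1/(-9.20) − 1/(96.57) = -0.1191, so d_i2 = -8.40 cm.
The final image is virtual, 8.40 cm to the left of lens 2 (overall magnification ≈ 0.36).

8.40 cm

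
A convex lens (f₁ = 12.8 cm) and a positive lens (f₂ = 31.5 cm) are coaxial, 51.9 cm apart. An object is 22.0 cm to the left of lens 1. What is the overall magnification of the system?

m = -4.29

Lens 1: 1/d_i1 = 1/(12.8) − 1/(22.0) = 0.03267, so d_i1 = 30.61 cm; m₁ = −d_i1/d_o1 = -1.391.
d_o2 = 51.9 − (30.61) = 21.29 cm.
Lens 2: 1/d_i2 = 1/(31.5) − 1/(21.29) = -0.01522, so d_i2 = -65.68 cm; m₂ = −d_i2/d_o2 = +3.085.
m = m₁·m₂ = (-1.391)(+3.085) = -4.29.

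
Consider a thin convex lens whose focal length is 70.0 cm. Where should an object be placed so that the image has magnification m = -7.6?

m = −d_i/d_o ⇒ d_i = −m·d_o.
1/f = 1/d_o + 1/d_i = 1/d_o − 1/(m·d_o) = (1 − 1/m)/d_o, so d_o = f(1 − 1/m) = (70.00)(1 − 1/(-7.6)) = 79.2 cm.

79.2 cm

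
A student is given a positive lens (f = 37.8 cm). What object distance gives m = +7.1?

32.5 cm

m = −d_i/d_o ⇒ d_i = −m·d_o.
1/f = 1/d_o + 1/d_i = 1/d_o − 1/(m·d_o) = (1 − 1/m)/d_o, so d_o = f(1 − 1/m) = (37.80)(1 − 1/(+7.1)) = 32.5 cm.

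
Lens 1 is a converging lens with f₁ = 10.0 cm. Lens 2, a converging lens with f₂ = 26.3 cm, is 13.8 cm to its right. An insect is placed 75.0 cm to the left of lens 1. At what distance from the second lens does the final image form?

Lens 1: 1/d_i1 = 1/f₁ − 1/d_o1 = 1/(10.0) − 1/(75.0) = 0.08667, so d_i1 = 11.54 cm.
The intermediate image is 11.54 cm to the right of lens 1, which is 13.8 − (11.54) = 2.260 cm to the left of lens 2, so d_o2 = +2.260 cm.
Lens 2: 1/d_i2 = 1/f₂ − 1/d_o2 = 1/(26.3) − 1/(2.260) = -0.4045, so d_i2 = -2.47 cm.
The final image is virtual, 2.47 cm to the left of lens 2 (overall magnification ≈ -0.17).

2.47 cm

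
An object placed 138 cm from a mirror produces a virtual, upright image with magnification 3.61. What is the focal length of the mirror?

f = 191 cm (concave)

m = −d_i/d_o ⇒ d_i = −m·d_o = −(+3.61)·(138) = -498.2 cm.
1/f = 1/d_o + 1/d_i = 1/(138) + 1/(-498.2) = 0.005239, so f = 191 cm.
Since f is positive, the mirror is concave.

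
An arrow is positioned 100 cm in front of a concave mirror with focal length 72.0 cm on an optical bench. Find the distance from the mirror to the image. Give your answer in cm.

Mirror equation: 1/v = 1/f − 1/u = 1/(72.00) − 1/(100) = 0.01389 − 0.01000 = 0.003889, so v = 257 cm.
The image is real, inverted and enlarged, in front of the mirror.

257 cm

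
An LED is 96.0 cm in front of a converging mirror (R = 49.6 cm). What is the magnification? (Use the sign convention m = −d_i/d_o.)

f = R/2 = 49.6/2 = 24.80 cm.
1/d_i = 1/f − 1/d_o = 1/(24.80) − 1/(96.0) = 0.02991, so d_i = 33.44 cm.
m = −d_i/d_o = −(33.44)/(96.0) = -0.348.
The image is real, inverted and reduced, in front of the mirror.

m = -0.348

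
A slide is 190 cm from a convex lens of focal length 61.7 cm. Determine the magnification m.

1/d_i = 1/f − 1/d_o = 1/(61.70) − 1/(190) = 0.01094, so d_i = 91.37 cm.
m = −d_i/d_o = −(91.37)/(190) = -0.481.
The image is real, inverted and reduced, on the far side of the lens.

m = -0.481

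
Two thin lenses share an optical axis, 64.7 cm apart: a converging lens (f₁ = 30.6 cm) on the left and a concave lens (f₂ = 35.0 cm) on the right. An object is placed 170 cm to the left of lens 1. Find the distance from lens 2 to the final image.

15.4 cm

Lens 1: 1/d_i1 = 1/f₁ − 1/d_o1 = 1/(30.6) − 1/(170) = 0.02680, so d_i1 = 37.32 cm.
The intermediate image is 37.32 cm to the right of lens 1, which is 64.7 − (37.32) = 27.38 cm to the left of lens 2, so d_o2 = +27.38 cm.
Lens 2 is diverging, so f₂ = −35.0 cm.
Lens 2: 1/d_i2 = 1/f₂ − 1/d_o2 = 1/(-35.0) − 1/(27.38) = -0.06509, so d_i2 = -15.4 cm.
The final image is virtual, 15.4 cm to the left of lens 2 (overall magnification ≈ -0.12).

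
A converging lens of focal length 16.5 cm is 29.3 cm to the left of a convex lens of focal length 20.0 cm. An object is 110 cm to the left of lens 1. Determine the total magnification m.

m = -0.349

Lens 1: 1/d_i1 = 1/(16.5) − 1/(110) = 0.05152, so d_i1 = 19.41 cm; m₁ = −d_i1/d_o1 = -0.1765.
d_o2 = 29.3 − (19.41) = 9.890 cm.
Lens 2: 1/d_i2 = 1/(20.0) − 1/(9.890) = -0.05111, so d_i2 = -19.56 cm; m₂ = −d_i2/d_o2 = +1.978.
m = m₁·m₂ = (-0.1765)(+1.978) = -0.349.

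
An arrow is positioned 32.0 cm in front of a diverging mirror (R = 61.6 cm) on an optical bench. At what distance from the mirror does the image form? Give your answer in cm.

f = R/2 = 61.6/2 = 30.80 cm; for a diverging mirror, f = -30.80 cm.
Mirror equation: 1/d_i = 1/f − 1/d_o = 1/(-30.80) − 1/(32.0) = -0.03247 − 0.03125 = -0.06372, so d_i = -15.7 cm.
The image is virtual, upright and reduced, behind the mirror.

15.7 cm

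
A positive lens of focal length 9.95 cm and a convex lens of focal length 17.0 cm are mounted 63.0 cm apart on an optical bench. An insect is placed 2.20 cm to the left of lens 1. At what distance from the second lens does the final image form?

22.9 cm

Lens 1: 1/d_i1 = 1/f₁ − 1/d_o1 = 1/(9.95) − 1/(2.20) = -0.3540, so d_i1 = -2.825 cm.
The intermediate image is 2.825 cm to the left of lens 1 (virtual), which is 63.0 − (-2.825) = 65.83 cm to the left of lens 2, so d_o2 = +65.83 cm.
Lens 2: 1/d_i2 = 1/f₂ − 1/d_o2 = 1/(17.0) − 1/(65.83) = 0.04363, so d_i2 = 22.9 cm.
The final image is real, 22.9 cm to the right of lens 2 (overall magnification ≈ -0.45).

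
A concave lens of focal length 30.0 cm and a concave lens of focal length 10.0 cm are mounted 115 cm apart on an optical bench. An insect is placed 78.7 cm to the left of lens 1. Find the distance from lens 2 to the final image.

Lens 1 is diverging, so f₁ = −30.0 cm.
Lens 1: 1/d_i1 = 1/f₁ − 1/d_o1 = 1/(-30.0) − 1/(78.7) = -0.04604, so d_i1 = -21.72 cm.
The intermediate image is 21.72 cm to the left of lens 1 (virtual), which is 115 − (-21.72) = 136.7 cm to the left of lens 2, so d_o2 = +136.7 cm.
Lens 2 is diverging, so f₂ = −10.0 cm.
Lens 2: 1/d_i2 = 1/f₂ − 1/d_o2 = 1/(-10.0) − 1/(136.7) = -0.1073, so d_i2 = -9.32 cm.
The final image is virtual, 9.32 cm to the left of lens 2 (overall magnification ≈ 0.019).

9.32 cm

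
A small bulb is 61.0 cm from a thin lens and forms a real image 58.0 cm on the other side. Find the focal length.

f = 29.7 cm (converging)

Real image ⇒ d_i = +58.0 cm.
1/f = 1/d_o + 1/d_i = 1/(61.0) + 1/(58.0) = 0.03363, so f = 29.7 cm.
Since f is positive, the thin lens is converging.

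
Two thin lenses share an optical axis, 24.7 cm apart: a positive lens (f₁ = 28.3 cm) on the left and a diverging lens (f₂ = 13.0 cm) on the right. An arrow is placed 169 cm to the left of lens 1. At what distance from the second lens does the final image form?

Lens 1: 1/d_i1 = 1/f₁ − 1/d_o1 = 1/(28.3) − 1/(169) = 0.02942, so d_i1 = 33.99 cm.
The intermediate image is 33.99 cm to the right of lens 1, which lies 9.290 cm to the right of lens 2 — a virtual object — so d_o2 = −9.290 cm.
Lens 2 is diverging, so f₂ = −13.0 cm.
Lens 2: 1/d_i2 = 1/f₂ − 1/d_o2 = 1/(-13.0) − 1/(-9.290) = 0.03072, so d_i2 = 32.6 cm.
The final image is real, 32.6 cm to the right of lens 2 (overall magnification ≈ -0.71).

32.6 cm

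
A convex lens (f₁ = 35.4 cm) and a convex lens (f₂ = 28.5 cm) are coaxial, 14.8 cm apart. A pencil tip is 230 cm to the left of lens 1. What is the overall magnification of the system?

m = -0.0933

Lens 1: 1/d_i1 = 1/(35.4) − 1/(230) = 0.02390, so d_i1 = 41.84 cm; m₁ = −d_i1/d_o1 = -0.1819.
d_o2 = 14.8 − (41.84) = -27.04 cm (virtual object).
Lens 2: 1/d_i2 = 1/(28.5) − 1/(-27.04) = 0.07207, so d_i2 = 13.88 cm; m₂ = −d_i2/d_o2 = +0.5131.
m = m₁·m₂ = (-0.1819)(+0.5131) = -0.0933.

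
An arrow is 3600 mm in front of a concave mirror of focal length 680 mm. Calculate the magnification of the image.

m = -0.233

1/d_i = 1/f − 1/d_o = 1/(680.0) − 1/(3600) = 0.001193, so d_i = 838.4 mm.
m = −d_i/d_o = −(838.4)/(3600) = -0.233.
The image is real, inverted and reduced, in front of the mirror.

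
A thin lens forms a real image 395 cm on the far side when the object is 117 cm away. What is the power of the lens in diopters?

P = +1.11 D

d_i = +395 cm.
1/f = 1/d_o + 1/d_i = 1/(117) + 1/(395) = 0.01108 cm⁻¹.
f = 90.26 cm = 0.9026 m, so P = 1/f = +1.11 D.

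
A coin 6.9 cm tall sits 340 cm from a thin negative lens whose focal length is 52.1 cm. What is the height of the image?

For a negative lens, f = -52.1 cm.
1/d_i = 1/f − 1/d_o = 1/(-52.10) − 1/(340) = -0.02214, so d_i = -45.18 cm.
m = −d_i/d_o = +0.1329.
|h_i| = |m|·h_o = 0.1329 × 6.9 = 0.917 cm. The image is virtual, upright and reduced, on the same side as the object.

0.917 cm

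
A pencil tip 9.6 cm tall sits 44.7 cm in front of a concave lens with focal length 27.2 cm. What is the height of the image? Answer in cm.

For a concave lens, f = -27.2 cm.
1/d_i = 1/f − 1/d_o = 1/(-27.20) − 1/(44.7) = -0.05914, so d_i = -16.91 cm.
m = −d_i/d_o = +0.3783.
|h_i| = |m|·h_o = 0.3783 × 9.6 = 3.63 cm. The image is virtual, upright and reduced, on the same side as the object.

3.63 cm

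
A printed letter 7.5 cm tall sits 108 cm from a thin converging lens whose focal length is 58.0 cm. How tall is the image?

1/d_i = 1/f − 1/d_o = 1/(58.00) − 1/(108) = 0.007982, so d_i = 125.3 cm.
m = −d_i/d_o = -1.160.
|h_i| = |m|·h_o = 1.160 × 7.5 = 8.70 cm. The image is real, inverted and enlarged, on the far side of the lens.

8.70 cm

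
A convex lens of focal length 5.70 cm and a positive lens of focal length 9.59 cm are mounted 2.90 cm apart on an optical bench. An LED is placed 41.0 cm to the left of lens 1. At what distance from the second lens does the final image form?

2.68 cm

Lens 1: 1/d_i1 = 1/f₁ − 1/d_o1 = 1/(5.70) − 1/(41.0) = 0.1510, so d_i1 = 6.620 cm.
The intermediate image is 6.620 cm to the right of lens 1, which lies 3.720 cm to the right of lens 2 — a virtual object — so d_o2 = −3.720 cm.
Lens 2: 1/d_i2 = 1/f₂ − 1/d_o2 = 1/(9.59) − 1/(-3.720) = 0.3731, so d_i2 = 2.68 cm.
The final image is real, 2.68 cm to the right of lens 2 (overall magnification ≈ -0.12).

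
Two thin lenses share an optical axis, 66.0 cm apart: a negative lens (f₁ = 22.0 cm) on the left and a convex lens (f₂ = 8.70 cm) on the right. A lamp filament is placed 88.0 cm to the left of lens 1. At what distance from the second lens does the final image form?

9.71 cm

Lens 1 is diverging, so f₁ = −22.0 cm.
Lens 1: 1/d_i1 = 1/f₁ − 1/d_o1 = 1/(-22.0) − 1/(88.0) = -0.05682, so d_i1 = -17.60 cm.
The intermediate image is 17.60 cm to the left of lens 1 (virtual), which is 66.0 − (-17.60) = 83.60 cm to the left of lens 2, so d_o2 = +83.60 cm.
Lens 2: 1/d_i2 = 1/f₂ − 1/d_o2 = 1/(8.70) − 1/(83.60) = 0.1030, so d_i2 = 9.71 cm.
The final image is real, 9.71 cm to the right of lens 2 (overall magnification ≈ -0.023).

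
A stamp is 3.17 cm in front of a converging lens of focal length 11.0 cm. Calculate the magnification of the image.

m = +1.40

1/d_i = 1/f − 1/d_o = 1/(11.00) − 1/(3.17) = -0.2245, so d_i = -4.453 cm.
m = −d_i/d_o = −(-4.453)/(3.17) = +1.40.
The image is virtual, upright and enlarged, on the same side as the object.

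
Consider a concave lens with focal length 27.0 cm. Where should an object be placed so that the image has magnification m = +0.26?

For a concave lens, f = -27.0 cm.
m = −d_i/d_o ⇒ d_i = −m·d_o.
1/f = 1/d_o + 1/d_i = 1/d_o − 1/(m·d_o) = (1 − 1/m)/d_o, so d_o = f(1 − 1/m) = (-27.00)(1 − 1/(+0.26)) = 76.8 cm.

76.8 cm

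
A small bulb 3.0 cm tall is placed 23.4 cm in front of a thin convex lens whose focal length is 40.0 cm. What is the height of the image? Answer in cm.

7.23 cm

1/d_i = 1/f − 1/d_o = 1/(40.00) − 1/(23.4) = -0.01774, so d_i = -56.39 cm.
m = −d_i/d_o = +2.410.
|h_i| = |m|·h_o = 2.410 × 3.0 = 7.23 cm. The image is virtual, upright and enlarged, on the same side as the object.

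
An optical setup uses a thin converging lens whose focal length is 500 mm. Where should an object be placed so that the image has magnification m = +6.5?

m = −d_i/d_o ⇒ d_i = −m·d_o.
1/f = 1/d_o + 1/d_i = 1/d_o − 1/(m·d_o) = (1 − 1/m)/d_o, so d_o = f(1 − 1/m) = (500.0)(1 − 1/(+6.5)) = 423 mm.

423 mm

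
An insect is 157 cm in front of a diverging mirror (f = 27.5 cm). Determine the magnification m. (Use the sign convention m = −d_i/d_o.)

m = +0.149

For a diverging mirror, f = -27.5 cm.
1/d_i = 1/f − 1/d_o = 1/(-27.50) − 1/(157) = -0.04273, so d_i = -23.40 cm.
m = −d_i/d_o = −(-23.40)/(157) = +0.149.
The image is virtual, upright and reduced, behind the mirror.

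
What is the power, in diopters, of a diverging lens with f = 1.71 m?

For a diverging lens, f = −1.71 m.
P = 1/f = 1/(-1.71 m) = -0.585 D.

P = -0.585 D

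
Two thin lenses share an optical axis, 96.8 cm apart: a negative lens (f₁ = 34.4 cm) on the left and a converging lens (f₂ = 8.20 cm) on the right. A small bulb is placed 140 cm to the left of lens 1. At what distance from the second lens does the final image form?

Lens 1 is diverging, so f₁ = −34.4 cm.
Lens 1: 1/d_i1 = 1/f₁ − 1/d_o1 = 1/(-34.4) − 1/(140) = -0.03621, so d_i1 = -27.61 cm.
The intermediate image is 27.61 cm to the left of lens 1 (virtual), which is 96.8 − (-27.61) = 124.4 cm to the left of lens 2, so d_o2 = +124.4 cm.
Lens 2: 1/d_i2 = 1/f₂ − 1/d_o2 = 1/(8.20) − 1/(124.4) = 0.1139, so d_i2 = 8.78 cm.
The final image is real, 8.78 cm to the right of lens 2 (overall magnification ≈ -0.014).

8.78 cm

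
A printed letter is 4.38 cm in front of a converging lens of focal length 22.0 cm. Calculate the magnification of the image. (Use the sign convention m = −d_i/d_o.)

m = +1.25

1/d_i = 1/f − 1/d_o = 1/(22.00) − 1/(4.38) = -0.1829, so d_i = -5.469 cm.
m = −d_i/d_o = −(-5.469)/(4.38) = +1.25.
The image is virtual, upright and enlarged, on the same side as the object.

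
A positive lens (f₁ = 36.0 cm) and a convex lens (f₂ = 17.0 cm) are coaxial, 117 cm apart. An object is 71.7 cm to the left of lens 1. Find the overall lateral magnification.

m = +0.619

Lens 1: 1/d_i1 = 1/(36.0) − 1/(71.7) = 0.01383, so d_i1 = 72.30 cm; m₁ = −d_i1/d_o1 = -1.008.
d_o2 = 117 − (72.30) = 44.70 cm.
Lens 2: 1/d_i2 = 1/(17.0) − 1/(44.70) = 0.03645, so d_i2 = 27.43 cm; m₂ = −d_i2/d_o2 = -0.6137.
m = m₁·m₂ = (-1.008)(-0.6137) = +0.619.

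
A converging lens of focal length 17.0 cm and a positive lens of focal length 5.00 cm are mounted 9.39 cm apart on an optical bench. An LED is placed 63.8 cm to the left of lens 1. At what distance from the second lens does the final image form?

Lens 1: 1/d_i1 = 1/f₁ − 1/d_o1 = 1/(17.0) − 1/(63.8) = 0.04315, so d_i1 = 23.18 cm.
The intermediate image is 23.18 cm to the right of lens 1, which lies 13.79 cm to the right of lens 2 — a virtual object — so d_o2 = −13.79 cm.
Lens 2: 1/d_i2 = 1/f₂ − 1/d_o2 = 1/(5.00) − 1/(-13.79) = 0.2725, so d_i2 = 3.67 cm.
The final image is real, 3.67 cm to the right of lens 2 (overall magnification ≈ -0.097).

3.67 cm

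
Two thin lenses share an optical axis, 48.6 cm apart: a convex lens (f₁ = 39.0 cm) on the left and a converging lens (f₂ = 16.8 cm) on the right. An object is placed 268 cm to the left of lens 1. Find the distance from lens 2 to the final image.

Lens 1: 1/d_i1 = 1/f₁ − 1/d_o1 = 1/(39.0) − 1/(268) = 0.02191, so d_i1 = 45.64 cm.
The intermediate image is 45.64 cm to the right of lens 1, which is 48.6 − (45.64) = 2.960 cm to the left of lens 2, so d_o2 = +2.960 cm.
Lens 2: 1/d_i2 = 1/f₂ − 1/d_o2 = 1/(16.8) − 1/(2.960) = -0.2783, so d_i2 = -3.59 cm.
The final image is virtual, 3.59 cm to the left of lens 2 (overall magnification ≈ -0.21).

3.59 cm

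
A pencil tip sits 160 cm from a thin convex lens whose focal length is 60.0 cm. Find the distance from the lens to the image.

96.0 cm

Lens equation: 1/v = 1/f − 1/u = 1/(60.00) − 1/(160) = 0.01667 − 0.006250 = 0.01042, so v = 96.0 cm.
The image is real, inverted and reduced, on the far side of the lens.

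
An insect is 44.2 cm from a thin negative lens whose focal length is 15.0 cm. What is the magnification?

For a negative lens, f = -15.0 cm.
1/d_i = 1/f − 1/d_o = 1/(-15.00) − 1/(44.2) = -0.08929, so d_i = -11.20 cm.
m = −d_i/d_o = −(-11.20)/(44.2) = +0.253.
The image is virtual, upright and reduced, on the same side as the object.

m = +0.253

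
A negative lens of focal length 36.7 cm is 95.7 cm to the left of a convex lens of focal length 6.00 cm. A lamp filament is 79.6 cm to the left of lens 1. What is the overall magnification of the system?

f₁ = −36.7 cm (diverging).
Lens 1: 1/d_i1 = 1/(-36.7) − 1/(79.6) = -0.03981, so d_i1 = -25.12 cm; m₁ = −d_i1/d_o1 = +0.3156.
d_o2 = 95.7 − (-25.12) = 120.8 cm.
Lens 2: 1/d_i2 = 1/(6.00) − 1/(120.8) = 0.1584, so d_i2 = 6.314 cm; m₂ = −d_i2/d_o2 = -0.05226.
m = m₁·m₂ = (+0.3156)(-0.05226) = -0.0165.

m = -0.0165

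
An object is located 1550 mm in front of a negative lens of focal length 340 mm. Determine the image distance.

For a negative lens, f = -340 mm.
Lens equation: 1/q = 1/f − 1/p = 1/(-340.0) − 1/(1550) = -0.002941 − 0.0006452 = -0.003586, so q = -279 mm.
The image is virtual, upright and reduced, on the same side as the object.

279 mm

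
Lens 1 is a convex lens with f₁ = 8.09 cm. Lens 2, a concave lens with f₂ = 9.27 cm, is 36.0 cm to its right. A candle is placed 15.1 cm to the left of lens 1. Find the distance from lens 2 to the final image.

6.18 cm

Lens 1: 1/d_i1 = 1/f₁ − 1/d_o1 = 1/(8.09) − 1/(15.1) = 0.05738, so d_i1 = 17.43 cm.
The intermediate image is 17.43 cm to the right of lens 1, which is 36.0 − (17.43) = 18.57 cm to the left of lens 2, so d_o2 = +18.57 cm.
Lens 2 is diverging, so f₂ = −9.27 cm.
Lens 2: 1/d_i2 = 1/f₂ − 1/d_o2 = 1/(-9.27) − 1/(18.57) = -0.1617, so d_i2 = -6.18 cm.
The final image is virtual, 6.18 cm to the left of lens 2 (overall magnification ≈ -0.38).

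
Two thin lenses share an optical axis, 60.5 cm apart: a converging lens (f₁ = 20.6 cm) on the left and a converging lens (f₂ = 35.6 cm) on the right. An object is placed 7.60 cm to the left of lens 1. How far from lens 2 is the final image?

69.9 cm

Lens 1: 1/d_i1 = 1/f₁ − 1/d_o1 = 1/(20.6) − 1/(7.60) = -0.08304, so d_i1 = -12.04 cm.
The intermediate image is 12.04 cm to the left of lens 1 (virtual), which is 60.5 − (-12.04) = 72.54 cm to the left of lens 2, so d_o2 = +72.54 cm.
Lens 2: 1/d_i2 = 1/f₂ − 1/d_o2 = 1/(35.6) − 1/(72.54) = 0.01430, so d_i2 = 69.9 cm.
The final image is real, 69.9 cm to the right of lens 2 (overall magnification ≈ -1.5).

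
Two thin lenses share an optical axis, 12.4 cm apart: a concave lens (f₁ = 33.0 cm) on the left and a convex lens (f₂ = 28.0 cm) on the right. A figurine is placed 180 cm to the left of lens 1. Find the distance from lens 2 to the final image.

91.8 cm

Lens 1 is diverging, so f₁ = −33.0 cm.
Lens 1: 1/d_i1 = 1/f₁ − 1/d_o1 = 1/(-33.0) − 1/(180) = -0.03586, so d_i1 = -27.89 cm.
The intermediate image is 27.89 cm to the left of lens 1 (virtual), which is 12.4 − (-27.89) = 40.29 cm to the left of lens 2, so d_o2 = +40.29 cm.
Lens 2: 1/d_i2 = 1/f₂ − 1/d_o2 = 1/(28.0) − 1/(40.29) = 0.01089, so d_i2 = 91.8 cm.
The final image is real, 91.8 cm to the right of lens 2 (overall magnification ≈ -0.35).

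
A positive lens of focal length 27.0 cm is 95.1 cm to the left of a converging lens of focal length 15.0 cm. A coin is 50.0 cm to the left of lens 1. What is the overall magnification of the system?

m = +0.823

Lens 1: 1/d_i1 = 1/(27.0) − 1/(50.0) = 0.01704, so d_i1 = 58.70 cm; m₁ = −d_i1/d_o1 = -1.174.
d_o2 = 95.1 − (58.70) = 36.40 cm.
Lens 2: 1/d_i2 = 1/(15.0) − 1/(36.40) = 0.03919, so d_i2 = 25.51 cm; m₂ = −d_i2/d_o2 = -0.7009.
m = m₁·m₂ = (-1.174)(-0.7009) = +0.823.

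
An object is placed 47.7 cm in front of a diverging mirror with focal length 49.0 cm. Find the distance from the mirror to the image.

For a diverging mirror, f = -49.0 cm.
Mirror equation: 1/d_i = 1/f − 1/d_o = 1/(-49.00) − 1/(47.7) = -0.02041 − 0.02096 = -0.04137, so d_i = -24.2 cm.
The image is virtual, upright and reduced, behind the mirror.

24.2 cm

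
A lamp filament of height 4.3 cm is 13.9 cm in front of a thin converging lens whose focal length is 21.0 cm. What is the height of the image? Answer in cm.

12.7 cm

1/d_i = 1/f − 1/d_o = 1/(21.00) − 1/(13.9) = -0.02432, so d_i = -41.11 cm.
m = −d_i/d_o = +2.958.
|h_i| = |m|·h_o = 2.958 × 4.3 = 12.7 cm. The image is virtual, upright and enlarged, on the same side as the object.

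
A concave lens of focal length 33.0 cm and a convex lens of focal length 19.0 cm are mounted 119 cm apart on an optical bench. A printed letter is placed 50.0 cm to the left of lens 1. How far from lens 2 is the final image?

22.0 cm

Lens 1 is diverging, so f₁ = −33.0 cm.
Lens 1: 1/d_i1 = 1/f₁ − 1/d_o1 = 1/(-33.0) − 1/(50.0) = -0.05030, so d_i1 = -19.88 cm.
The intermediate image is 19.88 cm to the left of lens 1 (virtual), which is 119 − (-19.88) = 138.9 cm to the left of lens 2, so d_o2 = +138.9 cm.
Lens 2: 1/d_i2 = 1/f₂ − 1/d_o2 = 1/(19.0) − 1/(138.9) = 0.04543, so d_i2 = 22.0 cm.
The final image is real, 22.0 cm to the right of lens 2 (overall magnification ≈ -0.063).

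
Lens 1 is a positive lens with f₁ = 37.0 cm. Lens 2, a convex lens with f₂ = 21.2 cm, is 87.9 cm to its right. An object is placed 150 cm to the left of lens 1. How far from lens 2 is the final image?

46.8 cm

Lens 1: 1/d_i1 = 1/f₁ − 1/d_o1 = 1/(37.0) − 1/(150) = 0.02036, so d_i1 = 49.12 cm.
The intermediate image is 49.12 cm to the right of lens 1, which is 87.9 − (49.12) = 38.78 cm to the left of lens 2, so d_o2 = +38.78 cm.
Lens 2: 1/d_i2 = 1/f₂ − 1/d_o2 = 1/(21.2) − 1/(38.78) = 0.02138, so d_i2 = 46.8 cm.
The final image is real, 46.8 cm to the right of lens 2 (overall magnification ≈ 0.39).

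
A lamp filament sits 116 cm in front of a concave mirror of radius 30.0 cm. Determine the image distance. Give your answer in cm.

f = R/2 = 30.0/2 = 15.00 cm.
Mirror equation: 1/s_i = 1/f − 1/s_o = 1/(15.00) − 1/(116) = 0.06667 − 0.008621 = 0.05805, so s_i = 17.2 cm.
The image is real, inverted and reduced, in front of the mirror.

17.2 cm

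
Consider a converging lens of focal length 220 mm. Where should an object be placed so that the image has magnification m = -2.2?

320 mm

m = −d_i/d_o ⇒ d_i = −m·d_o.
1/f = 1/d_o + 1/d_i = 1/d_o − 1/(m·d_o) = (1 − 1/m)/d_o, so d_o = f(1 − 1/m) = (220.0)(1 − 1/(-2.2)) = 320 mm.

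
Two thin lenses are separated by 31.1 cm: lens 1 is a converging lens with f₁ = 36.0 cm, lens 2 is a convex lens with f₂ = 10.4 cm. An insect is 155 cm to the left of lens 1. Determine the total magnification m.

m = -0.120

Lens 1: 1/d_i1 = 1/(36.0) − 1/(155) = 0.02133, so d_i1 = 46.89 cm; m₁ = −d_i1/d_o1 = -0.3025.
d_o2 = 31.1 − (46.89) = -15.79 cm (virtual object).
Lens 2: 1/d_i2 = 1/(10.4) − 1/(-15.79) = 0.1595, so d_i2 = 6.270 cm; m₂ = −d_i2/d_o2 = +0.3971.
m = m₁·m₂ = (-0.3025)(+0.3971) = -0.120.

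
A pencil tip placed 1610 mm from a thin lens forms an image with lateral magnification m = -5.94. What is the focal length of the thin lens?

f = 1380 mm (converging)

m = −d_i/d_o ⇒ d_i = −m·d_o = −(-5.94)·(1610) = 9563 mm.
1/f = 1/d_o + 1/d_i = 1/(1610) + 1/(9563) = 0.0007257, so f = 1380 mm.
Since f is positive, the thin lens is converging.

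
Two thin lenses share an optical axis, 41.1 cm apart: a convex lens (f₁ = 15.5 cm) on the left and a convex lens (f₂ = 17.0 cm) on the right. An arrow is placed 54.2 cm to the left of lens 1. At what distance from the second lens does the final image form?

Lens 1: 1/d_i1 = 1/f₁ − 1/d_o1 = 1/(15.5) − 1/(54.2) = 0.04607, so d_i1 = 21.71 cm.
The intermediate image is 21.71 cm to the right of lens 1, which is 41.1 − (21.71) = 19.39 cm to the left of lens 2, so d_o2 = +19.39 cm.
Lens 2: 1/d_i2 = 1/f₂ − 1/d_o2 = 1/(17.0) − 1/(19.39) = 0.007251, so d_i2 = 138 cm.
The final image is real, 138 cm to the right of lens 2 (overall magnification ≈ 2.8).

138 cm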